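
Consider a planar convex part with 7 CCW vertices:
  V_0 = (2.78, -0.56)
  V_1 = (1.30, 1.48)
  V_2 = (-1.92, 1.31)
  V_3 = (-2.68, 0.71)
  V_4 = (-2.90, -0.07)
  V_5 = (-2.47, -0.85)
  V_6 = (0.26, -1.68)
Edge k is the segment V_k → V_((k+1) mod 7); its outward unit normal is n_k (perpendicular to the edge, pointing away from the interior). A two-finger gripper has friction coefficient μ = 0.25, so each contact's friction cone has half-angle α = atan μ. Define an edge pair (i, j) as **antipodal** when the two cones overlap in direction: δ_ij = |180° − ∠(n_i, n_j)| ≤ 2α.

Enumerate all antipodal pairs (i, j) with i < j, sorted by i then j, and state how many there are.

count = 4; pairs: (0,4), (1,5), (1,6), (2,6)

α = atan 0.25 = 14.04°;  2α = 28.07°
n_0 = (+0.8094, +0.5872)
n_1 = (-0.0527, +0.9986)
n_2 = (-0.6196, +0.7849)
n_3 = (-0.9624, +0.2715)
n_4 = (-0.8757, -0.4828)
n_5 = (-0.2909, -0.9568)
n_6 = (+0.4061, -0.9138)
  (0,1): δ = 122.94°  ·
  (0,2): δ = 87.67°  ·
  (0,3): δ = 51.71°  ·
  (0,4): δ = 7.09°  ✓
  (0,5): δ = 37.13°  ·
  (0,6): δ = 78.00°  ·
  (1,2): δ = 144.73°  ·
  (1,3): δ = 108.77°  ·
  (1,4): δ = 64.15°  ·
  (1,5): δ = 19.93°  ✓
  (1,6): δ = 20.94°  ✓
  (2,3): δ = 144.04°  ·
  (2,4): δ = 99.42°  ·
  (2,5): δ = 55.20°  ·
  (2,6): δ = 14.33°  ✓
  (3,4): δ = 135.38°  ·
  (3,5): δ = 91.16°  ·
  (3,6): δ = 50.29°  ·
  (4,5): δ = 135.78°  ·
  (4,6): δ = 94.90°  ·
  (5,6): δ = 139.13°  ·
antipodal pairs: 4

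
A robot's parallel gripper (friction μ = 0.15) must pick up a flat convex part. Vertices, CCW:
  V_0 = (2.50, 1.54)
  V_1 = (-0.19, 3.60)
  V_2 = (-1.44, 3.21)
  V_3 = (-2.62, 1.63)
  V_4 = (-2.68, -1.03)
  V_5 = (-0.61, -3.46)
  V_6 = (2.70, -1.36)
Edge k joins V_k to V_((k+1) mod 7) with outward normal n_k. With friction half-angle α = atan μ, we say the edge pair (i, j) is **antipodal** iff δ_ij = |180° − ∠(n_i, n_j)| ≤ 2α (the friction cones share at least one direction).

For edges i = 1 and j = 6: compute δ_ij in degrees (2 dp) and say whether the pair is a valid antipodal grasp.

α = atan 0.15 = 8.53°;  2α = 17.06°
edge 1: e_1 = (-1.25, -0.39);  n_1 = (-0.2978, +0.9546)
edge 6: e_6 = (-0.20, +2.90);  n_6 = (+0.9976, +0.0688)
∠(n_1, n_6) = 103.38°
δ = |180° − 103.38°| = 76.62°
76.62° > 2α = 17.06°  →  invalid

δ = 76.62°, invalid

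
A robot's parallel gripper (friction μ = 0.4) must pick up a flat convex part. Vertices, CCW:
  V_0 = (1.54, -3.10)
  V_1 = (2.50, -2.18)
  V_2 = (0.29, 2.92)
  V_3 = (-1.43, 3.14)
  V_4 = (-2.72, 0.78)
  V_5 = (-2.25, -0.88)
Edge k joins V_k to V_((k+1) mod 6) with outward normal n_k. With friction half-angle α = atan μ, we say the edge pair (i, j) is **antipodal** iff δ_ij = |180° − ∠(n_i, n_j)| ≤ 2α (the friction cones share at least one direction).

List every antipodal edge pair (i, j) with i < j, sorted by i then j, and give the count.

α = atan 0.4 = 21.80°;  2α = 43.60°
n_0 = (+0.6919, -0.7220)
n_1 = (+0.9176, +0.3976)
n_2 = (+0.1269, +0.9919)
n_3 = (-0.8775, +0.4796)
n_4 = (-0.9622, -0.2724)
n_5 = (-0.5054, -0.8629)
  (0,1): δ = 110.35°  ·
  (0,2): δ = 51.07°  ·
  (0,3): δ = 17.56°  ✓
  (0,4): δ = 62.03°  ·
  (0,5): δ = 105.86°  ·
  (1,2): δ = 120.72°  ·
  (1,3): δ = 52.09°  ·
  (1,4): δ = 7.62°  ✓
  (1,5): δ = 36.21°  ✓
  (2,3): δ = 111.37°  ·
  (2,4): δ = 66.90°  ·
  (2,5): δ = 23.07°  ✓
  (3,4): δ = 135.53°  ·
  (3,5): δ = 91.70°  ·
  (4,5): δ = 136.17°  ·
antipodal pairs: 4

count = 4; pairs: (0,3), (1,4), (1,5), (2,5)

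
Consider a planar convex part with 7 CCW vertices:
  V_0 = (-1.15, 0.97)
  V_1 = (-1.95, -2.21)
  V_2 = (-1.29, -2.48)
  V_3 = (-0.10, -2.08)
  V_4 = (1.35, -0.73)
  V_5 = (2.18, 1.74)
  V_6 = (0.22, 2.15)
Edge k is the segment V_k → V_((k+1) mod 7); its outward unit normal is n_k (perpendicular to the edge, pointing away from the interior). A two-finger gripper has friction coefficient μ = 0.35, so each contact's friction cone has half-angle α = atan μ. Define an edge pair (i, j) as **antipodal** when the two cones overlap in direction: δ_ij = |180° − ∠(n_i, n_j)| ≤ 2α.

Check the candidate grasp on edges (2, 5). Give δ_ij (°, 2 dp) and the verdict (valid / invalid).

δ = 30.39°, valid

α = atan 0.35 = 19.29°;  2α = 38.58°
edge 2: e_2 = (+1.19, +0.40);  n_2 = (+0.3186, -0.9479)
edge 5: e_5 = (-1.96, +0.41);  n_5 = (+0.2048, +0.9788)
∠(n_2, n_5) = 149.61°
δ = |180° − 149.61°| = 30.39°
30.39° ≤ 2α = 38.58°  →  valid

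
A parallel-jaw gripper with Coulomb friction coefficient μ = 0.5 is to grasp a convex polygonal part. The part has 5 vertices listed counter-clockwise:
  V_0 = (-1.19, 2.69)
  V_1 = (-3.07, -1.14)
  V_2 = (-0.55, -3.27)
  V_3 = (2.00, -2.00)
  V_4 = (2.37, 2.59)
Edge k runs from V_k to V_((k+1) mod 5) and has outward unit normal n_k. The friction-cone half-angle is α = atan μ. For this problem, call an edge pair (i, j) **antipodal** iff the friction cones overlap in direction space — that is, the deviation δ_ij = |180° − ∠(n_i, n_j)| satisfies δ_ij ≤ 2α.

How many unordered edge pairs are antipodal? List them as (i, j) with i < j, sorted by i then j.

count = 4; pairs: (0,2), (0,3), (1,4), (2,4)

α = atan 0.5 = 26.57°;  2α = 53.13°
n_0 = (-0.8977, +0.4406)
n_1 = (-0.6455, -0.7637)
n_2 = (+0.4458, -0.8951)
n_3 = (+0.9968, -0.0803)
n_4 = (+0.0281, +0.9996)
  (0,1): δ = 104.06°  ·
  (0,2): δ = 37.38°  ✓
  (0,3): δ = 21.54°  ✓
  (0,4): δ = 114.54°  ·
  (1,2): δ = 113.32°  ·
  (1,3): δ = 54.40°  ·
  (1,4): δ = 38.60°  ✓
  (2,3): δ = 121.08°  ·
  (2,4): δ = 28.08°  ✓
  (3,4): δ = 87.00°  ·
antipodal pairs: 4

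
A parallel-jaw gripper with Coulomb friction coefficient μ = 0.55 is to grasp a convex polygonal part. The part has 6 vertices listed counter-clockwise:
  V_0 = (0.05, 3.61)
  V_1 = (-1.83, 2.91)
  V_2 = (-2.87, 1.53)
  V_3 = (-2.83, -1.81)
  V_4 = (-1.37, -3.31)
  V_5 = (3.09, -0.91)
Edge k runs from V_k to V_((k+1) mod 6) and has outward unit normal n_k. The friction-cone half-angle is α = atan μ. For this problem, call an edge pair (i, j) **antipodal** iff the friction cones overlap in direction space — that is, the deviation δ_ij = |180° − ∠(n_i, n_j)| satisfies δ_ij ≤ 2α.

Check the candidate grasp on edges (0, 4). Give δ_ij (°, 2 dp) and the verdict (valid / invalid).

δ = 7.86°, valid

α = atan 0.55 = 28.81°;  2α = 57.62°
edge 0: e_0 = (-1.88, -0.70);  n_0 = (-0.3489, +0.9371)
edge 4: e_4 = (+4.46, +2.40);  n_4 = (+0.4739, -0.8806)
∠(n_0, n_4) = 172.14°
δ = |180° − 172.14°| = 7.86°
7.86° ≤ 2α = 57.62°  →  valid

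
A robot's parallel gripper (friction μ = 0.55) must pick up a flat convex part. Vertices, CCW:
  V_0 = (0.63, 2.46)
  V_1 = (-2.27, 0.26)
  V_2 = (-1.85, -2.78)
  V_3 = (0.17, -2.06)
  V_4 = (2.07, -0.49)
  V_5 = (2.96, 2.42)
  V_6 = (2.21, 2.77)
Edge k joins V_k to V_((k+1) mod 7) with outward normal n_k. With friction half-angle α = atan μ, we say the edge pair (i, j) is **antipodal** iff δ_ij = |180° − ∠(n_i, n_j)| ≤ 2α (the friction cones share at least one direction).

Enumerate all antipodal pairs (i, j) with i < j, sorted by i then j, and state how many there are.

α = atan 0.55 = 28.81°;  2α = 57.62°
n_0 = (-0.6044, +0.7967)
n_1 = (-0.9906, -0.1369)
n_2 = (+0.3357, -0.9420)
n_3 = (+0.6370, -0.7709)
n_4 = (+0.9563, -0.2925)
n_5 = (+0.4229, +0.9062)
n_6 = (-0.1925, +0.9813)
  (0,1): δ = 119.32°  ·
  (0,2): δ = 17.57°  ✓
  (0,3): δ = 2.38°  ✓
  (0,4): δ = 35.81°  ✓
  (0,5): δ = 117.80°  ·
  (0,6): δ = 153.92°  ·
  (1,2): δ = 78.25°  ·
  (1,3): δ = 58.30°  ·
  (1,4): δ = 24.87°  ✓
  (1,5): δ = 57.12°  ✓
  (1,6): δ = 93.23°  ·
  (2,3): δ = 160.05°  ·
  (2,4): δ = 126.62°  ·
  (2,5): δ = 44.63°  ✓
  (2,6): δ = 8.52°  ✓
  (3,4): δ = 146.57°  ·
  (3,5): δ = 64.58°  ·
  (3,6): δ = 28.47°  ✓
  (4,5): δ = 98.01°  ·
  (4,6): δ = 61.89°  ·
  (5,6): δ = 143.88°  ·
antipodal pairs: 8

count = 8; pairs: (0,2), (0,3), (0,4), (1,4), (1,5), (2,5), (2,6), (3,6)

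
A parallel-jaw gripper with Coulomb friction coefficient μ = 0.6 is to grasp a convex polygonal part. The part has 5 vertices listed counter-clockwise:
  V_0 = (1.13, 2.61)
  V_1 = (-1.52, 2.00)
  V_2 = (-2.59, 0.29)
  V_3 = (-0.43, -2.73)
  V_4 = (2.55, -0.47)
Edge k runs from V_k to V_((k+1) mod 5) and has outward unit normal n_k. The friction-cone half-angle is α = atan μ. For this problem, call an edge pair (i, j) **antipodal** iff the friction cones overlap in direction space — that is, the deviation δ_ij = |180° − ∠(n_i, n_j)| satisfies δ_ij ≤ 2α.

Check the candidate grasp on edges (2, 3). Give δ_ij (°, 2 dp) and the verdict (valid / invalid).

δ = 88.40°, invalid

α = atan 0.6 = 30.96°;  2α = 61.93°
edge 2: e_2 = (+2.16, -3.02);  n_2 = (-0.8134, -0.5817)
edge 3: e_3 = (+2.98, +2.26);  n_3 = (+0.6043, -0.7968)
∠(n_2, n_3) = 91.60°
δ = |180° − 91.60°| = 88.40°
88.40° > 2α = 61.93°  →  invalid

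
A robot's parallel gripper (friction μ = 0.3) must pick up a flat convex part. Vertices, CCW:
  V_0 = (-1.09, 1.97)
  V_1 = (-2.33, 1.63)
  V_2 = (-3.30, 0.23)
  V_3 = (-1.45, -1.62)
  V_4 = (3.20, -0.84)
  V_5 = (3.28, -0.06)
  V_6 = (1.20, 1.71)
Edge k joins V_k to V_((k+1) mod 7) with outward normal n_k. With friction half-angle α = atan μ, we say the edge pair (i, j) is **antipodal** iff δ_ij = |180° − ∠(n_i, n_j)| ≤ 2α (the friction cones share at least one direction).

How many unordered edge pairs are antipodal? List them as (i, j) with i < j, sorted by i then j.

α = atan 0.3 = 16.70°;  2α = 33.40°
n_0 = (-0.2644, +0.9644)
n_1 = (-0.8220, +0.5695)
n_2 = (-0.7071, -0.7071)
n_3 = (+0.1654, -0.9862)
n_4 = (+0.9948, -0.1020)
n_5 = (+0.6481, +0.7616)
n_6 = (+0.1128, +0.9936)
  (0,1): δ = 140.05°  ·
  (0,2): δ = 60.33°  ·
  (0,3): δ = 5.81°  ✓
  (0,4): δ = 68.81°  ·
  (0,5): δ = 124.27°  ·
  (0,6): δ = 158.19°  ·
  (1,2): δ = 100.28°  ·
  (1,3): δ = 45.76°  ·
  (1,4): δ = 28.86°  ✓
  (1,5): δ = 84.32°  ·
  (1,6): δ = 118.24°  ·
  (2,3): δ = 125.48°  ·
  (2,4): δ = 50.86°  ·
  (2,5): δ = 4.60°  ✓
  (2,6): δ = 38.52°  ·
  (3,4): δ = 105.38°  ·
  (3,5): δ = 49.92°  ·
  (3,6): δ = 16.00°  ✓
  (4,5): δ = 124.54°  ·
  (4,6): δ = 90.62°  ·
  (5,6): δ = 146.08°  ·
antipodal pairs: 4

count = 4; pairs: (0,3), (1,4), (2,5), (3,6)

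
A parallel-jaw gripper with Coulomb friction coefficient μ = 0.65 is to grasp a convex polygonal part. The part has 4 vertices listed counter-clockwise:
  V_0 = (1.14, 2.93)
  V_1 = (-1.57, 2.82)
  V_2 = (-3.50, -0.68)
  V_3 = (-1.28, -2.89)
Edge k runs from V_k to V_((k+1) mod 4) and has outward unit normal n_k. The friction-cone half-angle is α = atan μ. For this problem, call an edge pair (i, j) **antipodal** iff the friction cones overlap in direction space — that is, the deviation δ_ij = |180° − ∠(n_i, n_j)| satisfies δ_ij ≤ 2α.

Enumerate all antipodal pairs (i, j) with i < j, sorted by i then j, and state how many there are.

α = atan 0.65 = 33.02°;  2α = 66.05°
n_0 = (-0.0406, +0.9992)
n_1 = (-0.8757, +0.4829)
n_2 = (-0.7055, -0.7087)
n_3 = (+0.9234, -0.3839)
  (0,1): δ = 121.20°  ·
  (0,2): δ = 47.20°  ✓
  (0,3): δ = 65.10°  ✓
  (1,2): δ = 106.00°  ·
  (1,3): δ = 6.30°  ✓
  (2,3): δ = 67.71°  ·
antipodal pairs: 3

count = 3; pairs: (0,2), (0,3), (1,3)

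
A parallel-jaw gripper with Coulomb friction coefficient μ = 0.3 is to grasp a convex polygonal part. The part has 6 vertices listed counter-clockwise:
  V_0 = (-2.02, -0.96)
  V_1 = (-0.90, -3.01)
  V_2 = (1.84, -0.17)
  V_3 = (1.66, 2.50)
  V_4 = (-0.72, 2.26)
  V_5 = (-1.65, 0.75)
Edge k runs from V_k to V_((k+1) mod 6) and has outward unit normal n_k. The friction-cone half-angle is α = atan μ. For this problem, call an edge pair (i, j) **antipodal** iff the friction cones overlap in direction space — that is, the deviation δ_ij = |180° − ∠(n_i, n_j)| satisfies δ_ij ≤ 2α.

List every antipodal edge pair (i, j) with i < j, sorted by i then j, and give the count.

count = 4; pairs: (0,2), (1,4), (1,5), (2,5)

α = atan 0.3 = 16.70°;  2α = 33.40°
n_0 = (-0.8776, -0.4795)
n_1 = (+0.7197, -0.6943)
n_2 = (+0.9977, +0.0673)
n_3 = (-0.1003, +0.9950)
n_4 = (-0.8515, +0.5244)
n_5 = (-0.9774, +0.2115)
  (0,1): δ = 72.62°  ·
  (0,2): δ = 24.79°  ✓
  (0,3): δ = 67.11°  ·
  (0,4): δ = 119.72°  ·
  (0,5): δ = 139.14°  ·
  (1,2): δ = 132.17°  ·
  (1,3): δ = 40.27°  ·
  (1,4): δ = 12.34°  ✓
  (1,5): δ = 31.76°  ✓
  (2,3): δ = 88.10°  ·
  (2,4): δ = 35.49°  ·
  (2,5): δ = 16.07°  ✓
  (3,4): δ = 127.39°  ·
  (3,5): δ = 107.97°  ·
  (4,5): δ = 160.58°  ·
antipodal pairs: 4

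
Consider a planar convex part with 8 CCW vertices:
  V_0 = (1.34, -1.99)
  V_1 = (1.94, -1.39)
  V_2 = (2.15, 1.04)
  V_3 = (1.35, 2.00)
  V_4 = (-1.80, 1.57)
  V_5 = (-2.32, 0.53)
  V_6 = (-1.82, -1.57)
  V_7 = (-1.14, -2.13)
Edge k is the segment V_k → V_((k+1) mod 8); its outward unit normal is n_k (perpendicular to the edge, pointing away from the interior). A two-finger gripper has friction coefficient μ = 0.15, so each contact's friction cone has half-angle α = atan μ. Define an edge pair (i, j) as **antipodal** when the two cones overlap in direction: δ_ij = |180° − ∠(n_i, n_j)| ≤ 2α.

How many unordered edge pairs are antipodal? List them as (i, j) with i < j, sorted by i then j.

count = 2; pairs: (2,6), (3,7)

α = atan 0.15 = 8.53°;  2α = 17.06°
n_0 = (+0.7071, -0.7071)
n_1 = (+0.9963, -0.0861)
n_2 = (+0.7682, +0.6402)
n_3 = (-0.1353, +0.9908)
n_4 = (-0.8944, +0.4472)
n_5 = (-0.9728, -0.2316)
n_6 = (-0.6357, -0.7719)
n_7 = (+0.0564, -0.9984)
  (0,1): δ = 139.94°  ·
  (0,2): δ = 95.19°  ·
  (0,3): δ = 37.23°  ·
  (0,4): δ = 18.43°  ·
  (0,5): δ = 58.39°  ·
  (0,6): δ = 95.53°  ·
  (0,7): δ = 138.23°  ·
  (1,2): δ = 135.26°  ·
  (1,3): δ = 77.29°  ·
  (1,4): δ = 21.63°  ·
  (1,5): δ = 18.33°  ·
  (1,6): δ = 55.47°  ·
  (1,7): δ = 98.17°  ·
  (2,3): δ = 122.03°  ·
  (2,4): δ = 66.37°  ·
  (2,5): δ = 26.41°  ·
  (2,6): δ = 10.72°  ✓
  (2,7): δ = 53.43°  ·
  (3,4): δ = 124.34°  ·
  (3,5): δ = 84.38°  ·
  (3,6): δ = 47.25°  ·
  (3,7): δ = 4.54°  ✓
  (4,5): δ = 140.04°  ·
  (4,6): δ = 102.91°  ·
  (4,7): δ = 60.20°  ·
  (5,6): δ = 142.86°  ·
  (5,7): δ = 100.16°  ·
  (6,7): δ = 137.30°  ·
antipodal pairs: 2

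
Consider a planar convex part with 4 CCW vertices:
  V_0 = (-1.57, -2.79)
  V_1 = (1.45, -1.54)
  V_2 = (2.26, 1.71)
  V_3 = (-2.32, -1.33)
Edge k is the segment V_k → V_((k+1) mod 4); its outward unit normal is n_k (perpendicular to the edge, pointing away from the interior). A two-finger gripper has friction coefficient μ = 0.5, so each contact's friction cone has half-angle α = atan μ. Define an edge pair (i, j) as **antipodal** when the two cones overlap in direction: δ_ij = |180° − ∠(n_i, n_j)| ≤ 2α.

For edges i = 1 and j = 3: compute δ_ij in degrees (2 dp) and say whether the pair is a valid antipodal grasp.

δ = 41.18°, valid

α = atan 0.5 = 26.57°;  2α = 53.13°
edge 1: e_1 = (+0.81, +3.25);  n_1 = (+0.9703, -0.2418)
edge 3: e_3 = (+0.75, -1.46);  n_3 = (-0.8895, -0.4569)
∠(n_1, n_3) = 138.82°
δ = |180° − 138.82°| = 41.18°
41.18° ≤ 2α = 53.13°  →  valid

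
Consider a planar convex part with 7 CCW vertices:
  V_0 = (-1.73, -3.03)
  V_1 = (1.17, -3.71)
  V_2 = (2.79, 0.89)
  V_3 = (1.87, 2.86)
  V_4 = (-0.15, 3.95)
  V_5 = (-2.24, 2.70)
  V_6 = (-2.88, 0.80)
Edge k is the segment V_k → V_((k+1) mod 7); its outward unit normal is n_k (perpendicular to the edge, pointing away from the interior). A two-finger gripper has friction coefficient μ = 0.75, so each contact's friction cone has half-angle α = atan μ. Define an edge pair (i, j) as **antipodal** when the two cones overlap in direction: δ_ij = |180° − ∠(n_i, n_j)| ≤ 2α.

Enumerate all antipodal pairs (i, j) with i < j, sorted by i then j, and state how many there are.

count = 9; pairs: (0,2), (0,3), (0,4), (1,4), (1,5), (1,6), (2,5), (2,6), (3,6)

α = atan 0.75 = 36.87°;  2α = 73.74°
n_0 = (-0.2283, -0.9736)
n_1 = (+0.9432, -0.3322)
n_2 = (+0.9061, +0.4231)
n_3 = (+0.4749, +0.8801)
n_4 = (-0.5133, +0.8582)
n_5 = (-0.9477, +0.3192)
n_6 = (-0.9578, -0.2876)
  (0,1): δ = 96.20°  ·
  (0,2): δ = 51.77°  ✓
  (0,3): δ = 15.16°  ✓
  (0,4): δ = 44.08°  ✓
  (0,5): δ = 84.58°  ·
  (0,6): δ = 119.91°  ·
  (1,2): δ = 135.57°  ·
  (1,3): δ = 98.95°  ·
  (1,4): δ = 39.72°  ✓
  (1,5): δ = 0.79°  ✓
  (1,6): δ = 36.11°  ✓
  (2,3): δ = 143.38°  ·
  (2,4): δ = 84.15°  ·
  (2,5): δ = 43.65°  ✓
  (2,6): δ = 8.32°  ✓
  (3,4): δ = 120.77°  ·
  (3,5): δ = 80.26°  ·
  (3,6): δ = 44.94°  ✓
  (4,5): δ = 139.50°  ·
  (4,6): δ = 104.17°  ·
  (5,6): δ = 144.67°  ·
antipodal pairs: 9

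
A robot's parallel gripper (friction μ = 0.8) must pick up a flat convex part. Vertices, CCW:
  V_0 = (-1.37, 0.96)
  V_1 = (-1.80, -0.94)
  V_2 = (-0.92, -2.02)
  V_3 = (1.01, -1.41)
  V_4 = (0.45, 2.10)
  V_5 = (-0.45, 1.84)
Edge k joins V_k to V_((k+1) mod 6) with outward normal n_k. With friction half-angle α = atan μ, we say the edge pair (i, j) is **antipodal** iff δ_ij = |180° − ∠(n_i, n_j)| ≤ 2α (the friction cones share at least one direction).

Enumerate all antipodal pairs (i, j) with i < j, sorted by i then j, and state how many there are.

count = 7; pairs: (0,2), (0,3), (1,3), (1,4), (2,4), (2,5), (3,5)

α = atan 0.8 = 38.66°;  2α = 77.32°
n_0 = (-0.9753, +0.2207)
n_1 = (-0.7752, -0.6317)
n_2 = (+0.3014, -0.9535)
n_3 = (+0.9875, +0.1576)
n_4 = (-0.2775, +0.9607)
n_5 = (-0.6912, +0.7226)
  (0,1): δ = 128.07°  ·
  (0,2): δ = 59.71°  ✓
  (0,3): δ = 21.82°  ✓
  (0,4): δ = 118.87°  ·
  (0,5): δ = 146.48°  ·
  (1,2): δ = 111.63°  ·
  (1,3): δ = 30.11°  ✓
  (1,4): δ = 66.94°  ✓
  (1,5): δ = 94.55°  ·
  (2,3): δ = 98.47°  ·
  (2,4): δ = 1.43°  ✓
  (2,5): δ = 26.19°  ✓
  (3,4): δ = 82.95°  ·
  (3,5): δ = 55.34°  ✓
  (4,5): δ = 152.39°  ·
antipodal pairs: 7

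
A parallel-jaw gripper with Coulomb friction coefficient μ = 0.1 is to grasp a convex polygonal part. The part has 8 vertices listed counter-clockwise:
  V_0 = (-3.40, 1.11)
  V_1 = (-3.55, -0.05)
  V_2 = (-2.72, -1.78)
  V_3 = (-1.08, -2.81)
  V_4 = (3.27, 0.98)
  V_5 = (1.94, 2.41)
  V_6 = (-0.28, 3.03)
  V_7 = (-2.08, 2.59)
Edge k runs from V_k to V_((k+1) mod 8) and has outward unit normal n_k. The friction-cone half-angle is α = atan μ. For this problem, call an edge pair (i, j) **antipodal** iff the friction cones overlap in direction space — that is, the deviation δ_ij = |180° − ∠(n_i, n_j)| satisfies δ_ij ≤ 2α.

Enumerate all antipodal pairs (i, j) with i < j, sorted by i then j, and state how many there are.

count = 1; pairs: (3,7)

α = atan 0.1 = 5.71°;  2α = 11.42°
n_0 = (-0.9917, +0.1282)
n_1 = (-0.9016, -0.4326)
n_2 = (-0.5319, -0.8468)
n_3 = (+0.6569, -0.7540)
n_4 = (+0.7322, +0.6810)
n_5 = (+0.2690, +0.9631)
n_6 = (-0.2375, +0.9714)
n_7 = (-0.7463, +0.6656)
  (0,1): δ = 147.00°  ·
  (0,2): δ = 114.76°  ·
  (0,3): δ = 41.57°  ·
  (0,4): δ = 50.29°  ·
  (0,5): δ = 81.76°  ·
  (0,6): δ = 111.10°  ·
  (0,7): δ = 145.64°  ·
  (1,2): δ = 147.76°  ·
  (1,3): δ = 74.57°  ·
  (1,4): δ = 17.29°  ·
  (1,5): δ = 48.77°  ·
  (1,6): δ = 78.11°  ·
  (1,7): δ = 112.64°  ·
  (2,3): δ = 106.80°  ·
  (2,4): δ = 14.94°  ·
  (2,5): δ = 16.53°  ·
  (2,6): δ = 45.87°  ·
  (2,7): δ = 80.40°  ·
  (3,4): δ = 88.14°  ·
  (3,5): δ = 56.67°  ·
  (3,6): δ = 27.33°  ·
  (3,7): δ = 7.21°  ✓
  (4,5): δ = 148.53°  ·
  (4,6): δ = 119.19°  ·
  (4,7): δ = 84.65°  ·
  (5,6): δ = 150.66°  ·
  (5,7): δ = 116.13°  ·
  (6,7): δ = 145.47°  ·
antipodal pairs: 1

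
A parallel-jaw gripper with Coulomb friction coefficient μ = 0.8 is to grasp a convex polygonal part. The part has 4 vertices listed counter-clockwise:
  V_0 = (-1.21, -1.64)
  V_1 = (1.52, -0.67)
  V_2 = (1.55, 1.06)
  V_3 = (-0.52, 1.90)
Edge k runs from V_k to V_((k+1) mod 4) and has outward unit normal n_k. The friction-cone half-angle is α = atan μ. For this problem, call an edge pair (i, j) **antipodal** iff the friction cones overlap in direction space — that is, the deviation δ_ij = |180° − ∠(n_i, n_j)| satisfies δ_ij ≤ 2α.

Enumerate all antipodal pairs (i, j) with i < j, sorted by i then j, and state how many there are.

count = 3; pairs: (0,2), (0,3), (1,3)

α = atan 0.8 = 38.66°;  2α = 77.32°
n_0 = (+0.3348, -0.9423)
n_1 = (+0.9998, -0.0173)
n_2 = (+0.3760, +0.9266)
n_3 = (-0.9815, +0.1913)
  (0,1): δ = 110.55°  ·
  (0,2): δ = 41.65°  ✓
  (0,3): δ = 59.41°  ✓
  (1,2): δ = 111.09°  ·
  (1,3): δ = 10.04°  ✓
  (2,3): δ = 78.94°  ·
antipodal pairs: 3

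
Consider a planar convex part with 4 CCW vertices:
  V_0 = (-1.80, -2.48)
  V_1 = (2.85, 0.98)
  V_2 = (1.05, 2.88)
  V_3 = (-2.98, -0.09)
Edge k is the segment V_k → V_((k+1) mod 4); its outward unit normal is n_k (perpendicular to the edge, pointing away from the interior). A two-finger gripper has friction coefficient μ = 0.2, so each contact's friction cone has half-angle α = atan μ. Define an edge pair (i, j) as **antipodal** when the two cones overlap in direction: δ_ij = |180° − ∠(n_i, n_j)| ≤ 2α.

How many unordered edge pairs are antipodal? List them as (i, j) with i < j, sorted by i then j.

α = atan 0.2 = 11.31°;  2α = 22.62°
n_0 = (+0.5970, -0.8023)
n_1 = (+0.7260, +0.6877)
n_2 = (-0.5933, +0.8050)
n_3 = (-0.8967, -0.4427)
  (0,1): δ = 83.20°  ·
  (0,2): δ = 0.26°  ✓
  (0,3): δ = 79.62°  ·
  (1,2): δ = 97.06°  ·
  (1,3): δ = 17.18°  ✓
  (2,3): δ = 100.11°  ·
antipodal pairs: 2

count = 2; pairs: (0,2), (1,3)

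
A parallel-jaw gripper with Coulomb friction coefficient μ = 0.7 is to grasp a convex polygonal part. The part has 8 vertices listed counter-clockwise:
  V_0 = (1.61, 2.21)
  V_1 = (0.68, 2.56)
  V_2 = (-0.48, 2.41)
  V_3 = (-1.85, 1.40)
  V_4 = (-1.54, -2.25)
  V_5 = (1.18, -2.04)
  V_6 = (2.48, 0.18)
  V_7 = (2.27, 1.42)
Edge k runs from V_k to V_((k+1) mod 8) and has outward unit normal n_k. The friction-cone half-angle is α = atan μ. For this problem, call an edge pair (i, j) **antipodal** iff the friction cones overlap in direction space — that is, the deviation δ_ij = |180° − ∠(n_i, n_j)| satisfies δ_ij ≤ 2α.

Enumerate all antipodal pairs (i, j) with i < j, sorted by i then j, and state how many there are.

α = atan 0.7 = 34.99°;  2α = 69.98°
n_0 = (+0.3522, +0.9359)
n_1 = (-0.1282, +0.9917)
n_2 = (-0.5934, +0.8049)
n_3 = (-0.9964, -0.0846)
n_4 = (+0.0770, -0.9970)
n_5 = (+0.8629, -0.5053)
n_6 = (+0.9860, +0.1670)
n_7 = (+0.7674, +0.6411)
  (0,1): δ = 152.01°  ·
  (0,2): δ = 122.98°  ·
  (0,3): δ = 64.52°  ✓
  (0,4): δ = 25.04°  ✓
  (0,5): δ = 80.27°  ·
  (0,6): δ = 120.24°  ·
  (0,7): δ = 150.50°  ·
  (1,2): δ = 150.97°  ·
  (1,3): δ = 92.51°  ·
  (1,4): δ = 2.95°  ✓
  (1,5): δ = 52.28°  ✓
  (1,6): δ = 92.24°  ·
  (1,7): δ = 122.51°  ·
  (2,3): δ = 121.54°  ·
  (2,4): δ = 31.98°  ✓
  (2,5): δ = 23.25°  ✓
  (2,6): δ = 63.21°  ✓
  (2,7): δ = 93.48°  ·
  (3,4): δ = 90.44°  ·
  (3,5): δ = 35.21°  ✓
  (3,6): δ = 4.76°  ✓
  (3,7): δ = 35.02°  ✓
  (4,5): δ = 124.77°  ·
  (4,6): δ = 84.80°  ·
  (4,7): δ = 54.54°  ✓
  (5,6): δ = 140.04°  ·
  (5,7): δ = 109.77°  ·
  (6,7): δ = 149.74°  ·
antipodal pairs: 11

count = 11; pairs: (0,3), (0,4), (1,4), (1,5), (2,4), (2,5), (2,6), (3,5), (3,6), (3,7), (4,7)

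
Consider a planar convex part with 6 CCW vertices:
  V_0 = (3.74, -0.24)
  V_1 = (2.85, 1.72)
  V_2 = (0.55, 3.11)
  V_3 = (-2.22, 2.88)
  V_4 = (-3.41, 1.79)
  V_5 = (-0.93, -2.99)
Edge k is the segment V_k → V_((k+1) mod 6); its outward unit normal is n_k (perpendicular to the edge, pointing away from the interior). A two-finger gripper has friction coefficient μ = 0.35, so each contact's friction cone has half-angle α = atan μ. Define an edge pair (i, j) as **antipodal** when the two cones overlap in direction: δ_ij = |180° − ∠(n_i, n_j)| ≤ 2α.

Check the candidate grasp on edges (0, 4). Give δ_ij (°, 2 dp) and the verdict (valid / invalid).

α = atan 0.35 = 19.29°;  2α = 38.58°
edge 0: e_0 = (-0.89, +1.96);  n_0 = (+0.9105, +0.4135)
edge 4: e_4 = (+2.48, -4.78);  n_4 = (-0.8876, -0.4605)
∠(n_0, n_4) = 177.00°
δ = |180° − 177.00°| = 3.00°
3.00° ≤ 2α = 38.58°  →  valid

δ = 3.00°, valid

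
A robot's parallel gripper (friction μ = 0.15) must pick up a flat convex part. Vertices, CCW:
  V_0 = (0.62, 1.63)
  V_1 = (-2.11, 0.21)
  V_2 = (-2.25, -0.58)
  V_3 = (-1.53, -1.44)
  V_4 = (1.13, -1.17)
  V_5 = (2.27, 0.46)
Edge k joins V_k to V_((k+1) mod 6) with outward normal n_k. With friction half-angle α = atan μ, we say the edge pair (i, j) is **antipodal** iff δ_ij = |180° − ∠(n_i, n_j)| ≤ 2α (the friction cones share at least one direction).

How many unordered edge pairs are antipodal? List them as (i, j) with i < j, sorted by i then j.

count = 1; pairs: (2,5)

α = atan 0.15 = 8.53°;  2α = 17.06°
n_0 = (-0.4615, +0.8872)
n_1 = (-0.9847, +0.1745)
n_2 = (-0.7668, -0.6419)
n_3 = (+0.1010, -0.9949)
n_4 = (+0.8195, -0.5731)
n_5 = (+0.5784, +0.8157)
  (0,1): δ = 127.53°  ·
  (0,2): δ = 77.54°  ·
  (0,3): δ = 21.69°  ·
  (0,4): δ = 27.55°  ·
  (0,5): δ = 117.18°  ·
  (1,2): δ = 130.01°  ·
  (1,3): δ = 74.15°  ·
  (1,4): δ = 24.92°  ·
  (1,5): δ = 64.71°  ·
  (2,3): δ = 124.14°  ·
  (2,4): δ = 74.90°  ·
  (2,5): δ = 14.72°  ✓
  (3,4): δ = 130.76°  ·
  (3,5): δ = 41.14°  ·
  (4,5): δ = 90.37°  ·
antipodal pairs: 1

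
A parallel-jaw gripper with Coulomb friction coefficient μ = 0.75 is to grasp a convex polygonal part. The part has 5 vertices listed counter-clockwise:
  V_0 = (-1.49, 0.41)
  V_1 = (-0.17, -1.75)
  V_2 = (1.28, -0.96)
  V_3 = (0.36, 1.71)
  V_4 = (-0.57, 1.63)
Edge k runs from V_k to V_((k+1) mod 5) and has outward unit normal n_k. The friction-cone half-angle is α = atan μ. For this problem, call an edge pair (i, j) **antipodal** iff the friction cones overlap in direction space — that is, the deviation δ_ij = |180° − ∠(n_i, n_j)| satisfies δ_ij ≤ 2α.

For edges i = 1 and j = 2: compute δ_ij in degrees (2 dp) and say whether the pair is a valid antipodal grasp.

α = atan 0.75 = 36.87°;  2α = 73.74°
edge 1: e_1 = (+1.45, +0.79);  n_1 = (+0.4784, -0.8781)
edge 2: e_2 = (-0.92, +2.67);  n_2 = (+0.9454, +0.3258)
∠(n_1, n_2) = 80.43°
δ = |180° − 80.43°| = 99.57°
99.57° > 2α = 73.74°  →  invalid

δ = 99.57°, invalid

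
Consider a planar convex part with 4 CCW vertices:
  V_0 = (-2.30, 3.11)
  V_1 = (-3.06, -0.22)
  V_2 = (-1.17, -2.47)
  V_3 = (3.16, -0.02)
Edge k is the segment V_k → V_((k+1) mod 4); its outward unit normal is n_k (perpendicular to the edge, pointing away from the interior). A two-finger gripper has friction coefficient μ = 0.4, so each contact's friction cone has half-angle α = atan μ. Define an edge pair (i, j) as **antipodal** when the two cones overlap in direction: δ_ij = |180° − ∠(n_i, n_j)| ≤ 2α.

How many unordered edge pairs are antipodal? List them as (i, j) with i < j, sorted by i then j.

count = 1; pairs: (1,3)

α = atan 0.4 = 21.80°;  2α = 43.60°
n_0 = (-0.9749, +0.2225)
n_1 = (-0.7657, -0.6432)
n_2 = (+0.4925, -0.8703)
n_3 = (+0.4973, +0.8676)
  (0,1): δ = 127.11°  ·
  (0,2): δ = 47.64°  ·
  (0,3): δ = 73.03°  ·
  (1,2): δ = 100.53°  ·
  (1,3): δ = 20.15°  ✓
  (2,3): δ = 59.33°  ·
antipodal pairs: 1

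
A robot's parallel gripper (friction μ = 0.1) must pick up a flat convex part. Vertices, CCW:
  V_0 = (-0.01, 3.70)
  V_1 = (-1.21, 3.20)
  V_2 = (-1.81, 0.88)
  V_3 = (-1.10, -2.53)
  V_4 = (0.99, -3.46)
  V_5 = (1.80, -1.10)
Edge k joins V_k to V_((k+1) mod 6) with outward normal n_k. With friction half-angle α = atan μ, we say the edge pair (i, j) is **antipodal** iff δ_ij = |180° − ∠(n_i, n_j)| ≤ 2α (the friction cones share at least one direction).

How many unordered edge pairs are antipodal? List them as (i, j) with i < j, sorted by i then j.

count = 2; pairs: (1,4), (2,5)

α = atan 0.1 = 5.71°;  2α = 11.42°
n_0 = (-0.3846, +0.9231)
n_1 = (-0.9681, +0.2504)
n_2 = (-0.9790, -0.2038)
n_3 = (-0.4065, -0.9136)
n_4 = (+0.9458, -0.3246)
n_5 = (+0.9357, +0.3528)
  (0,1): δ = 127.12°  ·
  (0,2): δ = 100.86°  ·
  (0,3): δ = 46.61°  ·
  (0,4): δ = 48.44°  ·
  (0,5): δ = 88.04°  ·
  (1,2): δ = 153.74°  ·
  (1,3): δ = 99.49°  ·
  (1,4): δ = 4.44°  ✓
  (1,5): δ = 35.16°  ·
  (2,3): δ = 125.75°  ·
  (2,4): δ = 30.70°  ·
  (2,5): δ = 8.90°  ✓
  (3,4): δ = 84.96°  ·
  (3,5): δ = 45.35°  ·
  (4,5): δ = 140.40°  ·
antipodal pairs: 2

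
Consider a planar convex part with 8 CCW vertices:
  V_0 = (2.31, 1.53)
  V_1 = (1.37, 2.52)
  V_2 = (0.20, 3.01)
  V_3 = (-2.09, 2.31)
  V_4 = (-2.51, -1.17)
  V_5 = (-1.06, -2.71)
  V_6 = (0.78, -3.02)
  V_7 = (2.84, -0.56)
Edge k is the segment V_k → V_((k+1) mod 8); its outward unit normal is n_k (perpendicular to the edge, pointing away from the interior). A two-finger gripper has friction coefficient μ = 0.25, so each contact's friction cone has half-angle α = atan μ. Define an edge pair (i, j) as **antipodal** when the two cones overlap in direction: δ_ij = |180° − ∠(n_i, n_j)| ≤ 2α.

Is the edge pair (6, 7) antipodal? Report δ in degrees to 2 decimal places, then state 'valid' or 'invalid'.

α = atan 0.25 = 14.04°;  2α = 28.07°
edge 6: e_6 = (+2.06, +2.46);  n_6 = (+0.7667, -0.6420)
edge 7: e_7 = (-0.53, +2.09);  n_7 = (+0.9693, +0.2458)
∠(n_6, n_7) = 54.17°
δ = |180° − 54.17°| = 125.83°
125.83° > 2α = 28.07°  →  invalid

δ = 125.83°, invalid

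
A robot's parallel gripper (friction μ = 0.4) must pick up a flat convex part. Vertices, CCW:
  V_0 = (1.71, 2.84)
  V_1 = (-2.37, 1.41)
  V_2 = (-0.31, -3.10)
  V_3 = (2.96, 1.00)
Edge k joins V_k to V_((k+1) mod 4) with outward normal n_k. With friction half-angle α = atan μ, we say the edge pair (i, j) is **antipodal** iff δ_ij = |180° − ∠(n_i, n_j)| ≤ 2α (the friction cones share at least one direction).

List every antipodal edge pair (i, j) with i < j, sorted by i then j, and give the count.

α = atan 0.4 = 21.80°;  2α = 43.60°
n_0 = (-0.3308, +0.9437)
n_1 = (-0.9096, -0.4155)
n_2 = (+0.7818, -0.6235)
n_3 = (+0.8272, +0.5619)
  (0,1): δ = 84.77°  ·
  (0,2): δ = 32.11°  ✓
  (0,3): δ = 104.88°  ·
  (1,2): δ = 63.12°  ·
  (1,3): δ = 9.64°  ✓
  (2,3): δ = 107.24°  ·
antipodal pairs: 2

count = 2; pairs: (0,2), (1,3)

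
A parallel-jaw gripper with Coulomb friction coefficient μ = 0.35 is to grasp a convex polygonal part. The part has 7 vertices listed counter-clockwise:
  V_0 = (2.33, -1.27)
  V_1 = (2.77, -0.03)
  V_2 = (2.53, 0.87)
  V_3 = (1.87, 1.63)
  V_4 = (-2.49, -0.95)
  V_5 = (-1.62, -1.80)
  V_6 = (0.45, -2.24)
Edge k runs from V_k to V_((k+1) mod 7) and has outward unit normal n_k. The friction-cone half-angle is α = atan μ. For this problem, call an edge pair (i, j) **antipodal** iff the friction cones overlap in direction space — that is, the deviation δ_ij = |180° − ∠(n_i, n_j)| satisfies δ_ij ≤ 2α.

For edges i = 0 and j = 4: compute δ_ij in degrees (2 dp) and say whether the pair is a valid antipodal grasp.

α = atan 0.35 = 19.29°;  2α = 38.58°
edge 0: e_0 = (+0.44, +1.24);  n_0 = (+0.9424, -0.3344)
edge 4: e_4 = (+0.87, -0.85);  n_4 = (-0.6988, -0.7153)
∠(n_0, n_4) = 114.80°
δ = |180° − 114.80°| = 65.20°
65.20° > 2α = 38.58°  →  invalid

δ = 65.20°, invalid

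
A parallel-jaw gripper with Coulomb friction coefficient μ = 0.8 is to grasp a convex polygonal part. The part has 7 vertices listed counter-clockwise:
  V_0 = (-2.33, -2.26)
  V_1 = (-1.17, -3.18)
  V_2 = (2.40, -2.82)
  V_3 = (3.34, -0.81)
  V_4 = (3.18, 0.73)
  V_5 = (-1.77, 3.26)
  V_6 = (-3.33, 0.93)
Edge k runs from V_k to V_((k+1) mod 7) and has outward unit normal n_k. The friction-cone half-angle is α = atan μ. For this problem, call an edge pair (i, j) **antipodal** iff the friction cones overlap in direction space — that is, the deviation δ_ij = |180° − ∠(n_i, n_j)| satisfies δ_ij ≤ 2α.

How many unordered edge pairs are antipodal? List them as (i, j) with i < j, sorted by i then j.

α = atan 0.8 = 38.66°;  2α = 77.32°
n_0 = (-0.6214, -0.7835)
n_1 = (+0.1003, -0.9950)
n_2 = (+0.9058, -0.4236)
n_3 = (+0.9946, +0.1033)
n_4 = (+0.4551, +0.8904)
n_5 = (-0.8310, +0.5563)
n_6 = (-0.9542, -0.2991)
  (0,1): δ = 135.82°  ·
  (0,2): δ = 76.65°  ✓
  (0,3): δ = 45.65°  ✓
  (0,4): δ = 11.35°  ✓
  (0,5): δ = 94.61°  ·
  (0,6): δ = 145.82°  ·
  (1,2): δ = 120.82°  ·
  (1,3): δ = 89.83°  ·
  (1,4): δ = 32.83°  ✓
  (1,5): δ = 50.44°  ✓
  (1,6): δ = 101.65°  ·
  (2,3): δ = 149.00°  ·
  (2,4): δ = 92.01°  ·
  (2,5): δ = 8.74°  ✓
  (2,6): δ = 42.47°  ✓
  (3,4): δ = 123.00°  ·
  (3,5): δ = 39.73°  ✓
  (3,6): δ = 11.47°  ✓
  (4,5): δ = 96.73°  ·
  (4,6): δ = 45.52°  ✓
  (5,6): δ = 128.79°  ·
antipodal pairs: 10

count = 10; pairs: (0,2), (0,3), (0,4), (1,4), (1,5), (2,5), (2,6), (3,5), (3,6), (4,6)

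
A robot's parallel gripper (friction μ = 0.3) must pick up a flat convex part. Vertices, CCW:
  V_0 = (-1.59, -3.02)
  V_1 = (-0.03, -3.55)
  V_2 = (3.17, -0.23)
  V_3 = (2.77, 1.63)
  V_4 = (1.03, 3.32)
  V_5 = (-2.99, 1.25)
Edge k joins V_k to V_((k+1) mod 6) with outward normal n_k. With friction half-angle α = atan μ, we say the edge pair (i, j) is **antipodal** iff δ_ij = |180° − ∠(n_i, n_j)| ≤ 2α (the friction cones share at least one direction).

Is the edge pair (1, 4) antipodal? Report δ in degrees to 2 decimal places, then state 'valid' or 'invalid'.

δ = 18.81°, valid

α = atan 0.3 = 16.70°;  2α = 33.40°
edge 1: e_1 = (+3.20, +3.32);  n_1 = (+0.7200, -0.6940)
edge 4: e_4 = (-4.02, -2.07);  n_4 = (-0.4578, +0.8891)
∠(n_1, n_4) = 161.19°
δ = |180° − 161.19°| = 18.81°
18.81° ≤ 2α = 33.40°  →  valid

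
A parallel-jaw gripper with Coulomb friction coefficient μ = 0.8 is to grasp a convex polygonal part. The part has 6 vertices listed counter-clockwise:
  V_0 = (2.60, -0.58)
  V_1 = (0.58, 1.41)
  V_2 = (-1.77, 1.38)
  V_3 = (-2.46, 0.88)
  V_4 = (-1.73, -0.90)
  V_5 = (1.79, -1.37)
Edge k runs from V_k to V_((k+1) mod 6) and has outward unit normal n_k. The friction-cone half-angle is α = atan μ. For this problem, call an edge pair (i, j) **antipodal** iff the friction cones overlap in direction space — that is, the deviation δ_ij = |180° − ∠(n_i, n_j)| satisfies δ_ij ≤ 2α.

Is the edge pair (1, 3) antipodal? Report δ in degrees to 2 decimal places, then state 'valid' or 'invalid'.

δ = 68.43°, valid

α = atan 0.8 = 38.66°;  2α = 77.32°
edge 1: e_1 = (-2.35, -0.03);  n_1 = (-0.0128, +0.9999)
edge 3: e_3 = (+0.73, -1.78);  n_3 = (-0.9252, -0.3794)
∠(n_1, n_3) = 111.57°
δ = |180° − 111.57°| = 68.43°
68.43° ≤ 2α = 77.32°  →  valid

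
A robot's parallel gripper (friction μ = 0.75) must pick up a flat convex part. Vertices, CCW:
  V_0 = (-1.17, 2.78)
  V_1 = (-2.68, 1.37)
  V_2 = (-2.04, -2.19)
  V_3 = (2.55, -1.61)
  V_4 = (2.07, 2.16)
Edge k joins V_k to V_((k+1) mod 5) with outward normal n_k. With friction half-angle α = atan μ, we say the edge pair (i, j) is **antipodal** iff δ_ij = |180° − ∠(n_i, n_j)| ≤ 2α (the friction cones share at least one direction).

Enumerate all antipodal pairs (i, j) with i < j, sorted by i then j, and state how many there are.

α = atan 0.75 = 36.87°;  2α = 73.74°
n_0 = (-0.6825, +0.7309)
n_1 = (-0.9842, -0.1769)
n_2 = (+0.1254, -0.9921)
n_3 = (+0.9920, +0.1263)
n_4 = (+0.1879, +0.9822)
  (0,1): δ = 122.85°  ·
  (0,2): δ = 35.84°  ✓
  (0,3): δ = 54.22°  ✓
  (0,4): δ = 126.13°  ·
  (1,2): δ = 92.99°  ·
  (1,3): δ = 2.94°  ✓
  (1,4): δ = 68.98°  ✓
  (2,3): δ = 89.95°  ·
  (2,4): δ = 18.03°  ✓
  (3,4): δ = 108.09°  ·
antipodal pairs: 5

count = 5; pairs: (0,2), (0,3), (1,3), (1,4), (2,4)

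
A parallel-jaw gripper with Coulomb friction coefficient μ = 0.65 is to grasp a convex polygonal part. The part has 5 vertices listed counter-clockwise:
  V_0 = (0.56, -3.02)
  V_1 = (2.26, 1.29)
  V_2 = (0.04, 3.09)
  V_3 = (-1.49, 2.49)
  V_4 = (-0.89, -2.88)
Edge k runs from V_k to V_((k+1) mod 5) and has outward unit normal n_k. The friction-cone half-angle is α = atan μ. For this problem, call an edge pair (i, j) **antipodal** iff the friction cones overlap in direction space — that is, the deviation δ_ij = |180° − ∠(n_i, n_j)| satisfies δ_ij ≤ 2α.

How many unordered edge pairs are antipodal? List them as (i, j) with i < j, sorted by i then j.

count = 5; pairs: (0,2), (0,3), (1,3), (1,4), (2,4)

α = atan 0.65 = 33.02°;  2α = 66.05°
n_0 = (+0.9303, -0.3669)
n_1 = (+0.6298, +0.7768)
n_2 = (-0.3651, +0.9310)
n_3 = (-0.9938, -0.1110)
n_4 = (-0.0961, -0.9954)
  (0,1): δ = 107.51°  ·
  (0,2): δ = 47.06°  ✓
  (0,3): δ = 27.90°  ✓
  (0,4): δ = 106.01°  ·
  (1,2): δ = 119.55°  ·
  (1,3): δ = 44.59°  ✓
  (1,4): δ = 33.52°  ✓
  (2,3): δ = 105.04°  ·
  (2,4): δ = 26.93°  ✓
  (3,4): δ = 101.89°  ·
antipodal pairs: 5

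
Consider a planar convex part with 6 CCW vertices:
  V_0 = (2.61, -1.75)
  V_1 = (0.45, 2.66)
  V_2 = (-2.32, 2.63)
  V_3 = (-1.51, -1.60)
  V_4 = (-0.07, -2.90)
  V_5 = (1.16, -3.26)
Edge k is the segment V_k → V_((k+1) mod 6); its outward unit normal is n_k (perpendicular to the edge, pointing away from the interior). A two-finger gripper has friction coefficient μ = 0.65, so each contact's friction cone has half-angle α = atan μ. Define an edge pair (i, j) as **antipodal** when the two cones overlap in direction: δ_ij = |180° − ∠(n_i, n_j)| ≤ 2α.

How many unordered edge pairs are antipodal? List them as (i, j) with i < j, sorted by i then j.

count = 7; pairs: (0,2), (0,3), (0,4), (1,3), (1,4), (1,5), (2,5)

α = atan 0.65 = 33.02°;  2α = 66.05°
n_0 = (+0.8981, +0.4399)
n_1 = (-0.0108, +0.9999)
n_2 = (-0.9822, -0.1881)
n_3 = (-0.6701, -0.7423)
n_4 = (-0.2809, -0.9597)
n_5 = (+0.7213, -0.6926)
  (0,1): δ = 115.47°  ·
  (0,2): δ = 15.26°  ✓
  (0,3): δ = 21.83°  ✓
  (0,4): δ = 47.59°  ✓
  (0,5): δ = 110.07°  ·
  (1,2): δ = 79.78°  ·
  (1,3): δ = 42.70°  ✓
  (1,4): δ = 16.93°  ✓
  (1,5): δ = 45.54°  ✓
  (2,3): δ = 142.92°  ·
  (2,4): δ = 117.15°  ·
  (2,5): δ = 54.68°  ✓
  (3,4): δ = 154.24°  ·
  (3,5): δ = 91.76°  ·
  (4,5): δ = 117.52°  ·
antipodal pairs: 7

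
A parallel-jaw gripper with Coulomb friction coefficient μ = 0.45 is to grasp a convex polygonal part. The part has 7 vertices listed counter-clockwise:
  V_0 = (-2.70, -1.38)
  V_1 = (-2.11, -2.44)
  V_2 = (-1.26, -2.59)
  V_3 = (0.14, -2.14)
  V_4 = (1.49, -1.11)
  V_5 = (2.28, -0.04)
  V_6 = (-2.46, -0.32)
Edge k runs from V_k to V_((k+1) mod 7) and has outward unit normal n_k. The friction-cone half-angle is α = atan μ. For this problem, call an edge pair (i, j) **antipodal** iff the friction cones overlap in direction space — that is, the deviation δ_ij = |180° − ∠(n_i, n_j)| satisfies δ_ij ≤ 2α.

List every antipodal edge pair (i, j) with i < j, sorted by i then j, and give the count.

count = 5; pairs: (1,5), (2,5), (3,5), (3,6), (4,6)

α = atan 0.45 = 24.23°;  2α = 48.46°
n_0 = (-0.8738, -0.4863)
n_1 = (-0.1738, -0.9848)
n_2 = (+0.3060, -0.9520)
n_3 = (+0.6066, -0.7950)
n_4 = (+0.8045, -0.5940)
n_5 = (-0.0590, +0.9983)
n_6 = (-0.9753, +0.2208)
  (0,1): δ = 129.11°  ·
  (0,2): δ = 101.28°  ·
  (0,3): δ = 81.76°  ·
  (0,4): δ = 65.54°  ·
  (0,5): δ = 64.28°  ·
  (0,6): δ = 138.14°  ·
  (1,2): δ = 152.17°  ·
  (1,3): δ = 132.65°  ·
  (1,4): δ = 116.43°  ·
  (1,5): δ = 13.39°  ✓
  (1,6): δ = 87.25°  ·
  (2,3): δ = 160.48°  ·
  (2,4): δ = 144.26°  ·
  (2,5): δ = 14.44°  ✓
  (2,6): δ = 59.42°  ·
  (3,4): δ = 163.78°  ·
  (3,5): δ = 33.96°  ✓
  (3,6): δ = 39.90°  ✓
  (4,5): δ = 50.18°  ·
  (4,6): δ = 23.68°  ✓
  (5,6): δ = 106.14°  ·
antipodal pairs: 5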